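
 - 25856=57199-83055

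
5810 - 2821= 2989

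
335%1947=335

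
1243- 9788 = - 8545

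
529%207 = 115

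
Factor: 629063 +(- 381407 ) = 2^3*3^1*17^1*607^1 = 247656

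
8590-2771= 5819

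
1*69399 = 69399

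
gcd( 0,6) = 6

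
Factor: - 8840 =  - 2^3*5^1*13^1*17^1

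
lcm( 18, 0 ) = 0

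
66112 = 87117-21005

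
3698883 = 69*53607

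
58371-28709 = 29662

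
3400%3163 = 237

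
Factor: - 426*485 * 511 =  -  2^1 * 3^1*5^1*7^1 * 71^1 * 73^1*97^1 = -  105577710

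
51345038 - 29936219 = 21408819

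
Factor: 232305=3^1 * 5^1*17^1*911^1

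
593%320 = 273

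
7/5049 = 7/5049 = 0.00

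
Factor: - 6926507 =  - 7^1 *19^2*2741^1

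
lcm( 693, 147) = 4851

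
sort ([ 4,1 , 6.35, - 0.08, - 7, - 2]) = [-7, - 2, - 0.08,  1 , 4, 6.35]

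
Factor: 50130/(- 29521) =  -90/53 =- 2^1*3^2*5^1*53^( - 1 ) 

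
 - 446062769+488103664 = 42040895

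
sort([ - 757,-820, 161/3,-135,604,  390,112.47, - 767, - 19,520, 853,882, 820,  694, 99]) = [ - 820, - 767,-757, - 135,-19, 161/3, 99, 112.47, 390,520, 604,694,  820, 853, 882]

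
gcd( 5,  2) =1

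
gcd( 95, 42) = 1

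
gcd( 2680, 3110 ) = 10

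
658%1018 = 658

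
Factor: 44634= 2^1 * 3^1*43^1*173^1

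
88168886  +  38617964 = 126786850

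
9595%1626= 1465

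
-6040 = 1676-7716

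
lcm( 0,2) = 0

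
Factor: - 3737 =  - 37^1*101^1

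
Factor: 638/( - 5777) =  - 2^1*11^1*29^1*53^( - 1)*109^(-1) 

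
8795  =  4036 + 4759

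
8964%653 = 475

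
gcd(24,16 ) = 8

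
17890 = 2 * 8945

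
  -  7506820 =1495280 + -9002100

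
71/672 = 71/672 = 0.11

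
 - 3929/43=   -  92 +27/43 = - 91.37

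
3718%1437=844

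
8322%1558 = 532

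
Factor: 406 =2^1*7^1*29^1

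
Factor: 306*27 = 2^1*3^5*17^1 = 8262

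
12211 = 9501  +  2710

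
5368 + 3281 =8649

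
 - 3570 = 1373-4943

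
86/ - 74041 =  - 86/74041 = - 0.00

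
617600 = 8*77200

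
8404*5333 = 44818532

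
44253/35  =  1264 + 13/35 = 1264.37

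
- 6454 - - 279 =-6175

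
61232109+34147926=95380035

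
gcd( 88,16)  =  8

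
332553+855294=1187847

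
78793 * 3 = 236379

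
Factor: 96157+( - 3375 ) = 2^1 *23^1*2017^1 =92782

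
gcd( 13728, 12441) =429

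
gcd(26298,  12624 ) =6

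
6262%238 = 74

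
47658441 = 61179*779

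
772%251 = 19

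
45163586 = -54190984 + 99354570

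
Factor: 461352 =2^3*3^1*47^1*409^1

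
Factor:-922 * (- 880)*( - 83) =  - 2^5*5^1*  11^1*83^1*461^1  =  - 67342880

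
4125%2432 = 1693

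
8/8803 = 8/8803=0.00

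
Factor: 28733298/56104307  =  2^1*3^1 * 7^(-1)*11^1 * 17^1*1283^( - 1 )*6247^ (  -  1) * 25609^1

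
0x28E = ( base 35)IO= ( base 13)3B4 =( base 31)L3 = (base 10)654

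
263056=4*65764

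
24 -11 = 13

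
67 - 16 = 51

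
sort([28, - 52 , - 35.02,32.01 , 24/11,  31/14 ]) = [ - 52, - 35.02, 24/11, 31/14, 28, 32.01] 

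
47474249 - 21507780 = 25966469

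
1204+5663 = 6867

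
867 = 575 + 292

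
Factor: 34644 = 2^2*3^1 * 2887^1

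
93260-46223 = 47037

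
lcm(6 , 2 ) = 6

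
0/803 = 0=0.00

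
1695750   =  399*4250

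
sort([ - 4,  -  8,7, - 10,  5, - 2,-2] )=[-10, - 8, - 4,  -  2, - 2, 5,7 ] 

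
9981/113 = 88 + 37/113 = 88.33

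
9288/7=1326 + 6/7 = 1326.86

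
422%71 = 67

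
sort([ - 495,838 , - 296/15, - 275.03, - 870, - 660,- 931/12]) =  [-870, - 660, - 495, - 275.03, - 931/12, - 296/15, 838 ]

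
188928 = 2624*72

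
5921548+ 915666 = 6837214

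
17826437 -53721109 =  - 35894672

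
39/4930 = 39/4930 = 0.01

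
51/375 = 17/125 = 0.14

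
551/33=551/33 =16.70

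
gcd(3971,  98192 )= 361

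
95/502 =95/502  =  0.19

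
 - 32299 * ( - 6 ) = 193794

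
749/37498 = 749/37498 =0.02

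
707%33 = 14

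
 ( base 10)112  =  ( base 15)77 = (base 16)70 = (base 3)11011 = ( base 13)88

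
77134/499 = 154+288/499 = 154.58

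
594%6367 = 594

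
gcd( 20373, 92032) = 1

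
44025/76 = 579  +  21/76 = 579.28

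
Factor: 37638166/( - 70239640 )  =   - 2^(-2 ) * 5^( - 1 ) * 23^1 * 43^(-1)*97^(-1)*421^( - 1 )*443^1*1847^1=-18819083/35119820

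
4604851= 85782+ 4519069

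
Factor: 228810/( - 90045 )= - 2^1* 3^( - 2 )*23^( - 1)*263^1  =  - 526/207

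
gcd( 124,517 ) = 1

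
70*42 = 2940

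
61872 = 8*7734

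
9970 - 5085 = 4885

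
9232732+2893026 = 12125758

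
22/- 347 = -22/347= -0.06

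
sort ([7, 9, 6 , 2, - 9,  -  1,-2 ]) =[ - 9,  -  2, - 1 , 2,6, 7,9 ] 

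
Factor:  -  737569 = - 7^1*105367^1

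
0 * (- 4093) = 0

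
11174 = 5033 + 6141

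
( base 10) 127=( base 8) 177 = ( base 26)4N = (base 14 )91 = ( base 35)3m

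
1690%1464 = 226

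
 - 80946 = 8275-89221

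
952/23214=476/11607 = 0.04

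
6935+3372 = 10307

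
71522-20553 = 50969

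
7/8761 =7/8761 = 0.00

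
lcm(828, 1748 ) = 15732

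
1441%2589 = 1441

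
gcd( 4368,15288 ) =2184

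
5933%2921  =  91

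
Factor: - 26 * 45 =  - 2^1*3^2*5^1*13^1 = - 1170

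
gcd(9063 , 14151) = 159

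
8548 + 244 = 8792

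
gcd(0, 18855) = 18855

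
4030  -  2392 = 1638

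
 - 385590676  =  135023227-520613903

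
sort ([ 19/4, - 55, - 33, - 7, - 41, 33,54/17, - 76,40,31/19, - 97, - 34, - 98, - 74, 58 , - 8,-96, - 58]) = [ - 98,-97,-96 , - 76,  -  74, - 58, - 55,-41,-34,-33, - 8, - 7,31/19,54/17 , 19/4, 33, 40, 58] 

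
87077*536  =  46673272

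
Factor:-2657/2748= - 2^( - 2)*3^( - 1)*229^( - 1)*2657^1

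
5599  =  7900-2301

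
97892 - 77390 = 20502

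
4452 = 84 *53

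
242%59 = 6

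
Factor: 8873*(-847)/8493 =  - 395549/447 = - 3^(-1)*7^1*11^2*149^( - 1)*467^1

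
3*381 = 1143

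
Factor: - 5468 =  - 2^2 * 1367^1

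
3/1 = 3 = 3.00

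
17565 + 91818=109383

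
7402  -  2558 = 4844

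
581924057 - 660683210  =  -78759153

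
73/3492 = 73/3492 = 0.02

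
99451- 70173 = 29278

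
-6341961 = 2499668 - 8841629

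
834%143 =119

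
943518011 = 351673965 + 591844046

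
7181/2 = 7181/2= 3590.50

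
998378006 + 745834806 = 1744212812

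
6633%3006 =621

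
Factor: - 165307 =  - 53^1*3119^1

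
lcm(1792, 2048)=14336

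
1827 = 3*609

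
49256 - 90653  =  -41397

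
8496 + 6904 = 15400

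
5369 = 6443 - 1074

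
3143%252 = 119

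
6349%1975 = 424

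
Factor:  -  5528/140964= -2/51  =  - 2^1*3^ ( - 1)*17^( - 1)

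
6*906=5436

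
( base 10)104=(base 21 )4k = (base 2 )1101000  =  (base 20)54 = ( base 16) 68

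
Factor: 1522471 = 29^1* 47^1*1117^1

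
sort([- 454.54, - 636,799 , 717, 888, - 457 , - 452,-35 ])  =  [  -  636, - 457, - 454.54, - 452, - 35, 717, 799,888 ]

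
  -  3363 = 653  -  4016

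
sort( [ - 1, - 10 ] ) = [ - 10, - 1] 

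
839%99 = 47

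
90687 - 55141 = 35546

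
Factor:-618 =-2^1*3^1*103^1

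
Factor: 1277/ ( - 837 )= - 3^( - 3 ) * 31^( - 1)*1277^1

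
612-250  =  362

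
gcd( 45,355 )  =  5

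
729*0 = 0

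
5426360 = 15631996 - 10205636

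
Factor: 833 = 7^2 * 17^1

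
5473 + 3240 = 8713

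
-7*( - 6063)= 42441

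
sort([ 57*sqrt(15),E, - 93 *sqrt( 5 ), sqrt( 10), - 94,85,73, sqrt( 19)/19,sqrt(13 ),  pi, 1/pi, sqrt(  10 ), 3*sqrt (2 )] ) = [-93*sqrt( 5 ), - 94, sqrt (19)/19, 1/pi, E, pi, sqrt( 10 ) , sqrt( 10 ),sqrt(13 ), 3*sqrt(2 ), 73,85, 57*sqrt( 15 )] 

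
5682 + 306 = 5988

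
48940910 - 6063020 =42877890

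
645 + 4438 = 5083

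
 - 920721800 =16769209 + -937491009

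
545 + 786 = 1331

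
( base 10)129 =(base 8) 201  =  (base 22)5j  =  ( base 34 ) 3R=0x81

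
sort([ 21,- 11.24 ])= [-11.24, 21] 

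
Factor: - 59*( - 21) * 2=2^1*3^1*7^1*59^1  =  2478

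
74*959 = 70966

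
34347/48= 11449/16 =715.56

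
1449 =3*483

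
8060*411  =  3312660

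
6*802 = 4812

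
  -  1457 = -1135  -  322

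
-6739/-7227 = 6739/7227 = 0.93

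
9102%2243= 130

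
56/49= 8/7= 1.14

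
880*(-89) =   -  78320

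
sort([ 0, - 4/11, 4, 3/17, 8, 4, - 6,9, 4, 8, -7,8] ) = [ - 7,-6, - 4/11, 0, 3/17,4 , 4, 4,8, 8, 8,9]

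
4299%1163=810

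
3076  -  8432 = -5356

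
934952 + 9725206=10660158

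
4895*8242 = 40344590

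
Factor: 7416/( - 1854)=-2^2 = - 4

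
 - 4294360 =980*( - 4382)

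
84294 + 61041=145335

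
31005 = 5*6201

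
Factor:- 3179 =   -  11^1*17^2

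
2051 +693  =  2744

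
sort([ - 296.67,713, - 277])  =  [ - 296.67, - 277,713]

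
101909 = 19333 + 82576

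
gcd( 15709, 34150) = 683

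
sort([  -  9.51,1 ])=[  -  9.51,  1]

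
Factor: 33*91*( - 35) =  - 105105  =  -3^1*5^1* 7^2 *11^1*13^1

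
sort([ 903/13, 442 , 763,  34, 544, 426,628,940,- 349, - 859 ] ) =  [ - 859, - 349,  34,903/13,426, 442, 544,628, 763, 940 ]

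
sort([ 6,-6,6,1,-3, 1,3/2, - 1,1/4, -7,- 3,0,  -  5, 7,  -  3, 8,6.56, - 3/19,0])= [ - 7, -6,-5,-3 , - 3, - 3, - 1, - 3/19,0, 0,1/4,1,1,3/2 , 6,6 , 6.56, 7 , 8] 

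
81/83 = 81/83 = 0.98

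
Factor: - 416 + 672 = 256=2^8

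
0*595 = 0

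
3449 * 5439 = 18759111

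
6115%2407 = 1301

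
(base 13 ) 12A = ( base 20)a5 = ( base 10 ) 205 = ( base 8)315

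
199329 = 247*807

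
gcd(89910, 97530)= 30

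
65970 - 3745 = 62225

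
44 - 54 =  - 10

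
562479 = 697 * 807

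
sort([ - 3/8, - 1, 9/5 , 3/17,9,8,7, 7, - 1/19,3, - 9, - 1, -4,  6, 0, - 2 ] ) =[ - 9, - 4, - 2, - 1,-1, - 3/8, - 1/19, 0, 3/17, 9/5,3, 6,7,7, 8 , 9 ]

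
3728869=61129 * 61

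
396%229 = 167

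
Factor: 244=2^2*61^1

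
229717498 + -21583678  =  208133820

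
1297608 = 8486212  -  7188604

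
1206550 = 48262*25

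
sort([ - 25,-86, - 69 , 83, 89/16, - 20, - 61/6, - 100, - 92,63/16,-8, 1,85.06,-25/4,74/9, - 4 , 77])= [ -100,-92, - 86,-69, - 25 ,- 20, - 61/6, - 8, - 25/4, - 4, 1,  63/16 , 89/16,74/9,77,83,  85.06]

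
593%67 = 57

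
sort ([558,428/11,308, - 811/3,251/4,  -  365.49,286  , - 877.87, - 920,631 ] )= [ - 920, - 877.87, - 365.49, - 811/3, 428/11, 251/4 , 286,308,558,631 ] 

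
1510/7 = 1510/7 = 215.71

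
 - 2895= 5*( - 579)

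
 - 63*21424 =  - 1349712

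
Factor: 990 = 2^1 * 3^2 * 5^1*11^1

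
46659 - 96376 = - 49717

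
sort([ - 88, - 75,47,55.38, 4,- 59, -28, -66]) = [ - 88, - 75, - 66, -59, - 28, 4, 47,55.38 ] 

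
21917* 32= 701344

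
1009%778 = 231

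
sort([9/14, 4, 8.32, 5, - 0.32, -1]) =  [ - 1, - 0.32, 9/14,4, 5, 8.32 ] 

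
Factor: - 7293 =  - 3^1*11^1 * 13^1 * 17^1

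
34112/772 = 44 + 36/193 = 44.19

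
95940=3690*26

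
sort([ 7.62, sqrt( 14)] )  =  [ sqrt(14 ), 7.62] 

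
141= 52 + 89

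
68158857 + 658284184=726443041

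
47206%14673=3187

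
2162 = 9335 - 7173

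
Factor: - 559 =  - 13^1*43^1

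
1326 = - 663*( - 2 ) 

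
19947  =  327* 61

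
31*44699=1385669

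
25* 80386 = 2009650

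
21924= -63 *(- 348)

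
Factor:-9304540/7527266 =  - 2^1*5^1*7^1*41^1*1621^1*3763633^(-1 )   =  - 4652270/3763633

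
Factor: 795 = 3^1*5^1*53^1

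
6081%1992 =105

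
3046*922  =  2808412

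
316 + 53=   369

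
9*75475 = 679275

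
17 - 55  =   - 38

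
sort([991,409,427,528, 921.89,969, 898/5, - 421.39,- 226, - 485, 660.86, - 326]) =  [-485, - 421.39, - 326,-226 , 898/5,  409,427,528,660.86, 921.89,969, 991 ]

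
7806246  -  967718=6838528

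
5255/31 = 5255/31=169.52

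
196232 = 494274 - 298042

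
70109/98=70109/98 = 715.40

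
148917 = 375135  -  226218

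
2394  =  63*38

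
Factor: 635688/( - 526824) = - 3^1*109^1*271^( - 1 )=- 327/271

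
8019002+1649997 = 9668999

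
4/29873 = 4/29873 = 0.00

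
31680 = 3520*9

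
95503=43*2221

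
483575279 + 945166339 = 1428741618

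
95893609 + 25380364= 121273973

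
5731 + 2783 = 8514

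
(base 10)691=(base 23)171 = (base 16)2b3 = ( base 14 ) 375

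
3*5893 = 17679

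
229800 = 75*3064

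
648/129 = 5 + 1/43 =5.02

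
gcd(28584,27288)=72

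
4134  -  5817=-1683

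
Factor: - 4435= -5^1*887^1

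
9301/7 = 9301/7  =  1328.71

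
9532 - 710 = 8822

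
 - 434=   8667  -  9101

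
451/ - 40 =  - 451/40 = - 11.28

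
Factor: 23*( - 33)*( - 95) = 3^1*5^1*11^1*19^1*23^1 = 72105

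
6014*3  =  18042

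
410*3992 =1636720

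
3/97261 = 3/97261 = 0.00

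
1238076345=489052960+749023385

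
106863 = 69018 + 37845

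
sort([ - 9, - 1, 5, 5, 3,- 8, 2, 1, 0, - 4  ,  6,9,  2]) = [ - 9, - 8, - 4, - 1 , 0,1,2,2,3,5, 5, 6, 9]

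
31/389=31/389 = 0.08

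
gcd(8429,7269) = 1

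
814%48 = 46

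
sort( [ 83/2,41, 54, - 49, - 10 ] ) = [ - 49, - 10, 41, 83/2, 54]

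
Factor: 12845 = 5^1  *7^1*367^1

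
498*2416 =1203168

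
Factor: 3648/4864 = 2^ (  -  2 )* 3^1 =3/4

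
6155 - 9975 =-3820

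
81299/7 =11614+1/7 = 11614.14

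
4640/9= 4640/9 =515.56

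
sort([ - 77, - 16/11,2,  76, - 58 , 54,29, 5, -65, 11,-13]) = [ - 77, - 65, - 58,-13, - 16/11,2, 5,11, 29,  54,  76]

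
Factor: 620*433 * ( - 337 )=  - 90471020 = -2^2*5^1 *31^1  *337^1*433^1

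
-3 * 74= - 222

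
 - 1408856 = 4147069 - 5555925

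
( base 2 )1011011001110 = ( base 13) 2871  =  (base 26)8ge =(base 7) 23010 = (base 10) 5838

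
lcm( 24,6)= 24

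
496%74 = 52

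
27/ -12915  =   - 3/1435 = -0.00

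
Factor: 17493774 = 2^1*3^1 * 587^1*4967^1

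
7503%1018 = 377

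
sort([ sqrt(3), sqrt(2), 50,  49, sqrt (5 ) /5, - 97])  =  [ - 97, sqrt( 5)/5, sqrt( 2), sqrt (3),49,50] 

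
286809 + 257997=544806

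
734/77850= 367/38925 = 0.01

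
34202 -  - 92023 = 126225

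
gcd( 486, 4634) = 2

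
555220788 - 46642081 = 508578707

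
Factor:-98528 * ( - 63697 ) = 2^5*3079^1*63697^1 =6275938016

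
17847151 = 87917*203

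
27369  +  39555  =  66924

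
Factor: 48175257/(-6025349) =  - 3^1*11^( - 1 ) * 13^1*97^(  -  1 )*5647^ ( - 1 )*1235263^1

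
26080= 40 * 652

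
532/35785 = 532/35785 = 0.01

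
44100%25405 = 18695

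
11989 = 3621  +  8368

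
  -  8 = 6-14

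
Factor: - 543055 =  - 5^1 * 313^1*347^1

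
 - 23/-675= 23/675 =0.03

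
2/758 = 1/379 = 0.00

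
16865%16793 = 72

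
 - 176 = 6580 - 6756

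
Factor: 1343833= 17^1 * 137^1*577^1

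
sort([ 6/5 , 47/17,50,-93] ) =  [ - 93, 6/5 , 47/17,  50]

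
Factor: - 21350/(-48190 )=35/79= 5^1*7^1 * 79^( - 1 )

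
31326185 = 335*93511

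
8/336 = 1/42 = 0.02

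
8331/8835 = 2777/2945 = 0.94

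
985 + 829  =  1814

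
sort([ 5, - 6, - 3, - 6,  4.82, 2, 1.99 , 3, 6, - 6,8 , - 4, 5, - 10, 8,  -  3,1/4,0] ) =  [ - 10, - 6, - 6,-6, - 4 , - 3, - 3, 0, 1/4, 1.99,2, 3,4.82,5 , 5,6, 8, 8]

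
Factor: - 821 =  - 821^1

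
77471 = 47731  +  29740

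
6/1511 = 6/1511 = 0.00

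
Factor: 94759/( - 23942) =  - 2^( - 1)*7^1*11971^ (-1)*13537^1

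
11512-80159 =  - 68647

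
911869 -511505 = 400364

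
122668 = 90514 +32154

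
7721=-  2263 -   -  9984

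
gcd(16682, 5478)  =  2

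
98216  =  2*49108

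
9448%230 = 18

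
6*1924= 11544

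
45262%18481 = 8300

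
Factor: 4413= 3^1*1471^1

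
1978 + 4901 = 6879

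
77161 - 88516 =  - 11355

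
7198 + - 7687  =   - 489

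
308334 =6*51389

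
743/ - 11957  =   - 1 + 11214/11957= - 0.06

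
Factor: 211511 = 257^1*823^1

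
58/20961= 58/20961 =0.00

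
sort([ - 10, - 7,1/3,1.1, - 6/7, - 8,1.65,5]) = [-10, - 8, - 7, - 6/7, 1/3,1.1, 1.65,5]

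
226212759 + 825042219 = 1051254978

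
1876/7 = 268=268.00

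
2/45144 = 1/22572 = 0.00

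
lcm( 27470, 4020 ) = 164820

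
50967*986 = 50253462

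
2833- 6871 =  - 4038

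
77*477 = 36729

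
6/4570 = 3/2285 = 0.00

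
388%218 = 170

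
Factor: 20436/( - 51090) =- 2/5= - 2^1*5^(-1 )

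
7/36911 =1/5273=0.00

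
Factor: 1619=1619^1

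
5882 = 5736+146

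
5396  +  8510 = 13906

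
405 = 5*81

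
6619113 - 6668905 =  -49792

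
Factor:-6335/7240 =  - 7/8=-2^(-3 )*7^1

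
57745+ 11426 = 69171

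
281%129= 23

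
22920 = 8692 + 14228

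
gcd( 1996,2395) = 1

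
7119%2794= 1531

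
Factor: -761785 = -5^1*251^1*607^1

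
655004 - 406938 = 248066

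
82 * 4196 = 344072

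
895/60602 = 895/60602 = 0.01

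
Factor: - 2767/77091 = -3^( - 1)*7^( - 1 )*2767^1*3671^( - 1 ) 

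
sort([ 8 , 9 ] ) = [8,9]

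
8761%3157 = 2447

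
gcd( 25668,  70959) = 93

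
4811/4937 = 4811/4937 = 0.97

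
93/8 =11 + 5/8=11.62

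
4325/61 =4325/61 = 70.90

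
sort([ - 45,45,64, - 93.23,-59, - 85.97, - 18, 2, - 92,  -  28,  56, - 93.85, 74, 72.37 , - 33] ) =[ - 93.85, - 93.23, - 92,-85.97, - 59,-45,-33,  -  28, - 18,2,45, 56 , 64 , 72.37,74] 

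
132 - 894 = -762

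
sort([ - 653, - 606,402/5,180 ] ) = [ - 653,  -  606,402/5, 180 ]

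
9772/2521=3 + 2209/2521 = 3.88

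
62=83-21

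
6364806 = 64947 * 98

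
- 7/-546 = 1/78 = 0.01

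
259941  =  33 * 7877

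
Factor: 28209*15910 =448805190 = 2^1*3^1*5^1*37^1*43^1*9403^1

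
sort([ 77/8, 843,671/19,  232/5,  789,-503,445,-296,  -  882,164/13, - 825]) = [-882,-825,- 503,-296,77/8,  164/13,671/19, 232/5,  445,  789, 843 ]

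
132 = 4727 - 4595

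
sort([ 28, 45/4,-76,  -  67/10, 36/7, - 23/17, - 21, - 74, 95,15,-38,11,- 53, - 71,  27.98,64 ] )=[ - 76, - 74,-71, - 53,- 38, - 21, - 67/10,-23/17,36/7, 11,45/4,15,27.98, 28,64, 95 ] 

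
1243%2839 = 1243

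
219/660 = 73/220 = 0.33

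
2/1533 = 2/1533  =  0.00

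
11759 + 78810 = 90569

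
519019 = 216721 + 302298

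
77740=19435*4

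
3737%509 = 174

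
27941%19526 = 8415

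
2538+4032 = 6570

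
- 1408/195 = - 1408/195 =-  7.22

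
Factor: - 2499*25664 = - 64134336 = - 2^6*3^1*7^2*17^1*401^1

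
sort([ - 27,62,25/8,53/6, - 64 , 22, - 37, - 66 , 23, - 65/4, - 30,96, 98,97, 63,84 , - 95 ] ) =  [ - 95, - 66, - 64,-37, - 30,  -  27,-65/4,25/8,  53/6, 22, 23,  62,63,84,96 , 97,98 ]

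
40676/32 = 10169/8 = 1271.12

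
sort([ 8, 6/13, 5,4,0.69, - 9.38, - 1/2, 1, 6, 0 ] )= [-9.38,  -  1/2, 0, 6/13, 0.69, 1,4,5, 6, 8 ] 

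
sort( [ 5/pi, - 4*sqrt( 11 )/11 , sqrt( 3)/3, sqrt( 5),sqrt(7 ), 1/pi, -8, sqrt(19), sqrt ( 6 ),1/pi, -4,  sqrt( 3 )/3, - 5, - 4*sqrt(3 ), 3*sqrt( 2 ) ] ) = [ - 8 , - 4*sqrt(3), - 5, - 4,-4*sqrt (11 )/11,1/pi,1/pi, sqrt(3)/3 , sqrt (3 )/3, 5/pi, sqrt(5 ),sqrt( 6), sqrt(7),3*sqrt( 2),sqrt( 19 )]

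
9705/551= 17 + 338/551 = 17.61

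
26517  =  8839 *3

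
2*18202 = 36404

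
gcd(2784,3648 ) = 96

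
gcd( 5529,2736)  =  57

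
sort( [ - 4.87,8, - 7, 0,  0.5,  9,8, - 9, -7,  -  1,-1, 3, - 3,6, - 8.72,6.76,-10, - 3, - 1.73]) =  [ - 10, - 9, - 8.72,  -  7, -7, - 4.87, - 3, - 3, - 1.73, - 1,-1,0, 0.5 , 3, 6,6.76,  8 , 8,9 ] 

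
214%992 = 214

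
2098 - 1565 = 533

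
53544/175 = 305 + 169/175 = 305.97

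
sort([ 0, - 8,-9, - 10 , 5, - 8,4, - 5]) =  [ - 10,-9, - 8,- 8, - 5,0, 4,  5 ] 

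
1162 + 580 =1742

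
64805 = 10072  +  54733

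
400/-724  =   - 100/181 = -0.55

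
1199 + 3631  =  4830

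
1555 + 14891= 16446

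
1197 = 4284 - 3087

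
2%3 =2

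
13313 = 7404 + 5909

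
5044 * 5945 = 29986580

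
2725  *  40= 109000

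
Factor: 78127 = 7^1*11161^1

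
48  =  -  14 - -62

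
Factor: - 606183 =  - 3^1*202061^1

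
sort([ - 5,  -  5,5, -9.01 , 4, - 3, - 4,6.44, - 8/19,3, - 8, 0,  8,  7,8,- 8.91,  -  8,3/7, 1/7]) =[-9.01, - 8.91,  -  8, - 8,-5,  -  5, - 4, - 3,-8/19, 0, 1/7,3/7,3,4,5,6.44,7,8,8 ] 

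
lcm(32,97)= 3104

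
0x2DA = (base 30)OA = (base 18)24A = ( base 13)442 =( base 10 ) 730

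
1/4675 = 1/4675 = 0.00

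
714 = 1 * 714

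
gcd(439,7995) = 1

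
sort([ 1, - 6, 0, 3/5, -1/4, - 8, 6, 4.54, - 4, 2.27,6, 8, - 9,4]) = [ - 9, - 8, - 6,- 4,-1/4,0, 3/5, 1, 2.27,4, 4.54,  6,6, 8]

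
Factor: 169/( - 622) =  - 2^( - 1 )*13^2 *311^ ( - 1) 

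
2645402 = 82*32261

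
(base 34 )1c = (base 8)56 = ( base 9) 51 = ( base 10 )46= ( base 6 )114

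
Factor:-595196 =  - 2^2*7^1 * 29^1*733^1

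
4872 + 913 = 5785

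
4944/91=54  +  30/91 = 54.33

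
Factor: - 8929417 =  - 7^2*182233^1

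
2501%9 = 8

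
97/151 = 97/151 =0.64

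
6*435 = 2610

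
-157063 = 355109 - 512172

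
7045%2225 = 370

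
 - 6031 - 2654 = -8685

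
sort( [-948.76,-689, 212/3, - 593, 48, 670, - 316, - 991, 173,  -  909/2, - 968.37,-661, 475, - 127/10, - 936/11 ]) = [ - 991  , - 968.37,  -  948.76,- 689, - 661 ,-593,-909/2 , - 316, - 936/11 , - 127/10, 48, 212/3, 173, 475,670]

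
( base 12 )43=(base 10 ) 51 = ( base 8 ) 63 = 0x33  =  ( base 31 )1K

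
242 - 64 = 178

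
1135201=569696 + 565505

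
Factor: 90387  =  3^2*11^2*83^1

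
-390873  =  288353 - 679226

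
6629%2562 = 1505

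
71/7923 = 71/7923 = 0.01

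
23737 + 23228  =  46965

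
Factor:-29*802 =  -  23258= - 2^1 * 29^1*401^1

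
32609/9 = 32609/9 = 3623.22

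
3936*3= 11808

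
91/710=91/710 = 0.13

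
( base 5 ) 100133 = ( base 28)414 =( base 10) 3168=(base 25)51i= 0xC60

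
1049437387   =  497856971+551580416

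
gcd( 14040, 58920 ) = 120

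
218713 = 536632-317919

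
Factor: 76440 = 2^3*3^1*5^1*7^2*13^1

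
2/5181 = 2/5181 = 0.00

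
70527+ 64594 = 135121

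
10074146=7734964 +2339182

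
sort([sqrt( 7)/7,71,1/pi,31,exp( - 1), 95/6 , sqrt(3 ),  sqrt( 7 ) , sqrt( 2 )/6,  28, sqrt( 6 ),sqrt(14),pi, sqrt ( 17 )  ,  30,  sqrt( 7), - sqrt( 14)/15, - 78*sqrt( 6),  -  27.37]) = [-78*sqrt (6), - 27.37, - sqrt( 14) /15,sqrt( 2 ) /6,1/pi,exp(-1), sqrt( 7 )/7,  sqrt(3 ) , sqrt( 6),sqrt( 7 ), sqrt( 7 ), pi, sqrt (14 ),sqrt(17), 95/6,  28,30 , 31,  71]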